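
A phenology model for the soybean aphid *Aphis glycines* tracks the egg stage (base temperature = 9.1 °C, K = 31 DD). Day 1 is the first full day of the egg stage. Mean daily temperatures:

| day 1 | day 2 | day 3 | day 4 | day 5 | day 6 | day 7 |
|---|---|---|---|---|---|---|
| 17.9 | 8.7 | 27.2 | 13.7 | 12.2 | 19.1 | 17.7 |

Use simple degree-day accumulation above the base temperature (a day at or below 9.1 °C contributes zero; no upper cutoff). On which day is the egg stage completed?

day 4

Daily DD above 9.1 °C: 8.8, 0.0, 18.1, 4.6, 3.1, 10.0, 8.6.
Cumulative: 8.8, 8.8, 26.9, 31.5, 34.6, 44.6, 53.2.
The total first reaches 31 DD on day 4.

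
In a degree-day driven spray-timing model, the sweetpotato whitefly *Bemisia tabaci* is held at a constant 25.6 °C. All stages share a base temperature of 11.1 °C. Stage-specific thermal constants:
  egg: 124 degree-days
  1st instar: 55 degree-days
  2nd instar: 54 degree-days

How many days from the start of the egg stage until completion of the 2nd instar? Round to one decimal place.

16.1 days

Daily accumulation at 25.6 °C = 25.6 − 11.1 = 14.5 DD/day.
Total K = 124 + 55 + 54 = 233 DD.
Total duration = 233 / 14.5 = 16.069 ≈ 16.1 days.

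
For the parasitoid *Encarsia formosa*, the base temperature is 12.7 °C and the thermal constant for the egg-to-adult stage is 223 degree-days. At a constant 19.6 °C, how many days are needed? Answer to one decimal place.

Daily accumulation = 19.6 − 12.7 = 6.9 DD/day.
Duration = 223 / 6.9 = 32.319 ≈ 32.3 days.

32.3 days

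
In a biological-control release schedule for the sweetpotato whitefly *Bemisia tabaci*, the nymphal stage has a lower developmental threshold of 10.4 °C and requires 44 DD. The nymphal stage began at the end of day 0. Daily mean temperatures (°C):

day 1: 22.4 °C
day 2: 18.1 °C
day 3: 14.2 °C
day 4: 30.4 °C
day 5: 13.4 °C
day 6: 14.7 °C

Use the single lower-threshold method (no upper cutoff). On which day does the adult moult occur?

day 5

Daily DD above 10.4 °C: 12.0, 7.7, 3.8, 20.0, 3.0, 4.3.
Cumulative: 12.0, 19.7, 23.5, 43.5, 46.5, 50.8.
The total first reaches 44 DD on day 5.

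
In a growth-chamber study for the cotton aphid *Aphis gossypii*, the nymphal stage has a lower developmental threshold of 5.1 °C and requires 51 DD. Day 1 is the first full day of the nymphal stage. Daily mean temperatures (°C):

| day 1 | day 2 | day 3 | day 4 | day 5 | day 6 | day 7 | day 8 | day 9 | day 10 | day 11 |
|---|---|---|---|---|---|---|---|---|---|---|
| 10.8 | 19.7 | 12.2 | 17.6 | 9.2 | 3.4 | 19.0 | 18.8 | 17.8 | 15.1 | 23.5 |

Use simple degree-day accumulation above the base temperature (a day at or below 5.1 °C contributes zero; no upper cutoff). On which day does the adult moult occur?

day 7

Daily DD above 5.1 °C: 5.7, 14.6, 7.1, 12.5, 4.1, 0.0, 13.9, 13.7, 12.7, 10.0, 18.4.
Cumulative: 5.7, 20.3, 27.4, 39.9, 44.0, 44.0, 57.9, 71.6, 84.3, 94.3, 112.7.
The total first reaches 51 DD on day 7.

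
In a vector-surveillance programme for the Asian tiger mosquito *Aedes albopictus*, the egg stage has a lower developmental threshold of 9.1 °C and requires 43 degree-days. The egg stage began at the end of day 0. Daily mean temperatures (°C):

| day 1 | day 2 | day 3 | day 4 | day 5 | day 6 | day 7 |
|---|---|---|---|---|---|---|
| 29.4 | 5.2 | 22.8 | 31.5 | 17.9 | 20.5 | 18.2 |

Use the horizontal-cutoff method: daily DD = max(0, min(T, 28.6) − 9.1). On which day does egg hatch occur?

Daily DD above 9.1 °C (capped at 19.5): 19.5, 0.0, 13.7, 19.5, 8.8, 11.4, 9.1.
Cumulative: 19.5, 19.5, 33.2, 52.7, 61.5, 72.9, 82.0.
The total first reaches 43 DD on day 4.

day 4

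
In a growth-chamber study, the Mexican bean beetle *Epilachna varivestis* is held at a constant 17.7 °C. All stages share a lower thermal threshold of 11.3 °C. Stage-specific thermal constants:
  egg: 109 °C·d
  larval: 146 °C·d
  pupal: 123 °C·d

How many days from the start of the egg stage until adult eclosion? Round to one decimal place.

59.1 days

Daily accumulation at 17.7 °C = 17.7 − 11.3 = 6.4 DD/day.
Total K = 109 + 146 + 123 = 378 DD.
Total duration = 378 / 6.4 = 59.063 ≈ 59.1 days.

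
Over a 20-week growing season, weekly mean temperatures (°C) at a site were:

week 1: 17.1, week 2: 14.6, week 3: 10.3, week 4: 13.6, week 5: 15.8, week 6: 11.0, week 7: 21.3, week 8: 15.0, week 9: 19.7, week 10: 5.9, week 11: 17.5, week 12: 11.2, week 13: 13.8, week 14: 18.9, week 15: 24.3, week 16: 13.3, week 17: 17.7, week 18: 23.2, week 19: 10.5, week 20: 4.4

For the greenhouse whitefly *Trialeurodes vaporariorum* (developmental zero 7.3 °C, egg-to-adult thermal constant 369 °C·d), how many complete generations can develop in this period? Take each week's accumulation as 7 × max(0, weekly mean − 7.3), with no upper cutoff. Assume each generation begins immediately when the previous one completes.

Weekly DD (7 × max(0, T̄ − 7.3)): 68.6, 51.1, 21.0, 44.1, 59.5, 25.9, 98.0, 53.9, 86.8, 0.0, 71.4, 27.3, 45.5, 81.2, 119.0, 42.0, 72.8, 111.3, 22.4, 0.0.
Season total = 1101.8 DD.
Complete generations = ⌊1101.8 / 369⌋ = 2.

2 generations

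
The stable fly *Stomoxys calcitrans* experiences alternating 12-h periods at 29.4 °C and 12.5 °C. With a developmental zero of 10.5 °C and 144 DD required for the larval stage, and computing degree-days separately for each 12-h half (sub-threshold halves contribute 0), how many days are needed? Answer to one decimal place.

13.8 days

Day half: max(0, 29.4 − 10.5) × 0.5 = 18.9 × 0.5 = 9.45 DD.
Night half: max(0, 12.5 − 10.5) × 0.5 = 2.0 × 0.5 = 1.00 DD.
Per 24 h: 10.45 DD/day.
Duration = 144 / 10.45 = 13.780 ≈ 13.8 days.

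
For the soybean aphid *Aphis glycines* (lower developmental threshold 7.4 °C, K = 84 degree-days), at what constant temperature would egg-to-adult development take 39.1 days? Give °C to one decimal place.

Required daily accumulation = 84 / 39.1 = 2.148 DD/day.
T = T_base + 2.148 = 7.4 + 2.148 = 9.548 ≈ 9.5 °C.

9.5 °C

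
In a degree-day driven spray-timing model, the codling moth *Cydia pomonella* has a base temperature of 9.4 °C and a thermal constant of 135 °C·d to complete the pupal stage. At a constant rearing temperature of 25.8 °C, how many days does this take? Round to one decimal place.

Daily accumulation = 25.8 − 9.4 = 16.4 DD/day.
Duration = 135 / 16.4 = 8.232 ≈ 8.2 days.

8.2 days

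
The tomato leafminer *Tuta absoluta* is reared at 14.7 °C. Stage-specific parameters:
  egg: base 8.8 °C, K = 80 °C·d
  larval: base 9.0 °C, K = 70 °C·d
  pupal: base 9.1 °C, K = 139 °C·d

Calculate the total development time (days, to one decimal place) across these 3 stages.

egg: 80 / (14.7 − 8.8) = 80 / 5.9 = 13.559 d.
larval: 70 / (14.7 − 9.0) = 70 / 5.7 = 12.281 d.
pupal: 139 / (14.7 − 9.1) = 139 / 5.6 = 24.821 d.
Sum = 50.661 ≈ 50.7 days.

50.7 days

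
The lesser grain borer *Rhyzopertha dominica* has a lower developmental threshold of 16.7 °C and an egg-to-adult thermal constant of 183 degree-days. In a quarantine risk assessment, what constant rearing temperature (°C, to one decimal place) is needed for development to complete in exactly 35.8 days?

21.8 °C

Required daily accumulation = 183 / 35.8 = 5.112 DD/day.
T = T_base + 5.112 = 16.7 + 5.112 = 21.812 ≈ 21.8 °C.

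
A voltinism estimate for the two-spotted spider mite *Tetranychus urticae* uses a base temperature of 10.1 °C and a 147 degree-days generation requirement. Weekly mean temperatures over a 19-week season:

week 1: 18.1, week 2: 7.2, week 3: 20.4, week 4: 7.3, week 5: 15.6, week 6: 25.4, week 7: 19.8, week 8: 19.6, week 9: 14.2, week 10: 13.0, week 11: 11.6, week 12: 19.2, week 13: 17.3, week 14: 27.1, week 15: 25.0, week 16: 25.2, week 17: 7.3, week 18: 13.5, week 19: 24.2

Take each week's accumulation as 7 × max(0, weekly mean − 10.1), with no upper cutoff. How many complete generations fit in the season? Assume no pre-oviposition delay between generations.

Weekly DD (7 × max(0, T̄ − 10.1)): 56.0, 0.0, 72.1, 0.0, 38.5, 107.1, 67.9, 66.5, 28.7, 20.3, 10.5, 63.7, 50.4, 119.0, 104.3, 105.7, 0.0, 23.8, 98.7.
Season total = 1033.2 DD.
Complete generations = ⌊1033.2 / 147⌋ = 7.

7 generations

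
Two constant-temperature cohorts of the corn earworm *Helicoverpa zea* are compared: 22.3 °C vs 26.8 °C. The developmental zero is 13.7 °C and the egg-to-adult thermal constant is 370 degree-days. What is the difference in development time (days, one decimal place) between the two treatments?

At 22.3 °C: 370 / (22.3 − 13.7) = 370 / 8.6 = 43.023 d.
At 26.8 °C: 370 / (26.8 − 13.7) = 370 / 13.1 = 28.244 d.
Difference = |43.023 − 28.244| = 14.779 ≈ 14.8 days.

14.8 days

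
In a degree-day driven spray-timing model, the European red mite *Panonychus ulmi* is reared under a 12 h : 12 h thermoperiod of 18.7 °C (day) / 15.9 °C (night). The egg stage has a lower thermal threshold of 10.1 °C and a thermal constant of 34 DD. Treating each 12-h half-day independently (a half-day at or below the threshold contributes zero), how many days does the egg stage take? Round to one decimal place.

4.7 days

Day half: max(0, 18.7 − 10.1) × 0.5 = 8.6 × 0.5 = 4.30 DD.
Night half: max(0, 15.9 − 10.1) × 0.5 = 5.8 × 0.5 = 2.90 DD.
Per 24 h: 7.20 DD/day.
Duration = 34 / 7.20 = 4.722 ≈ 4.7 days.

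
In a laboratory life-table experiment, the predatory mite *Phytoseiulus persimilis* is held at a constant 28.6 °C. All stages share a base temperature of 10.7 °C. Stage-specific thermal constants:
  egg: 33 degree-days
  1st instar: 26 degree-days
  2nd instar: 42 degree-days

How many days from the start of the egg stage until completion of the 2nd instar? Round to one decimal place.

5.6 days

Daily accumulation at 28.6 °C = 28.6 − 10.7 = 17.9 DD/day.
Total K = 33 + 26 + 42 = 101 DD.
Total duration = 101 / 17.9 = 5.642 ≈ 5.6 days.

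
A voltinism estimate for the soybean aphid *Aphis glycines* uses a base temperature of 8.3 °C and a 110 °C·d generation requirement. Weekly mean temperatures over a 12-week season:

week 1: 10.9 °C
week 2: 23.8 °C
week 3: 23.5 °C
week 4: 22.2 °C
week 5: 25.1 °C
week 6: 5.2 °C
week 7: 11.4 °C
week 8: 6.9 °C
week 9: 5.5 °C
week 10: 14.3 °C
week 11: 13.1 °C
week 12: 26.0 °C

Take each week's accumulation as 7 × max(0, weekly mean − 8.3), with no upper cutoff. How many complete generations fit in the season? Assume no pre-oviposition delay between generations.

6 generations

Weekly DD (7 × max(0, T̄ − 8.3)): 18.2, 108.5, 106.4, 97.3, 117.6, 0.0, 21.7, 0.0, 0.0, 42.0, 33.6, 123.9.
Season total = 669.2 DD.
Complete generations = ⌊669.2 / 110⌋ = 6.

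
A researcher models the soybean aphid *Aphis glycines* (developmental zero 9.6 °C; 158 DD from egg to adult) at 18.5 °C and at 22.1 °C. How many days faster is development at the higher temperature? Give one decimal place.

5.1 days

At 18.5 °C: 158 / (18.5 − 9.6) = 158 / 8.9 = 17.753 d.
At 22.1 °C: 158 / (22.1 − 9.6) = 158 / 12.5 = 12.640 d.
Difference = |17.753 − 12.640| = 5.113 ≈ 5.1 days.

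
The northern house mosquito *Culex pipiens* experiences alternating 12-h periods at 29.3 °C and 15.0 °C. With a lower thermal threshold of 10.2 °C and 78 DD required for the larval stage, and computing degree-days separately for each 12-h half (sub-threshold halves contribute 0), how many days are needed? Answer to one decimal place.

6.5 days

Day half: max(0, 29.3 − 10.2) × 0.5 = 19.1 × 0.5 = 9.55 DD.
Night half: max(0, 15.0 − 10.2) × 0.5 = 4.8 × 0.5 = 2.40 DD.
Per 24 h: 11.95 DD/day.
Duration = 78 / 11.95 = 6.527 ≈ 6.5 days.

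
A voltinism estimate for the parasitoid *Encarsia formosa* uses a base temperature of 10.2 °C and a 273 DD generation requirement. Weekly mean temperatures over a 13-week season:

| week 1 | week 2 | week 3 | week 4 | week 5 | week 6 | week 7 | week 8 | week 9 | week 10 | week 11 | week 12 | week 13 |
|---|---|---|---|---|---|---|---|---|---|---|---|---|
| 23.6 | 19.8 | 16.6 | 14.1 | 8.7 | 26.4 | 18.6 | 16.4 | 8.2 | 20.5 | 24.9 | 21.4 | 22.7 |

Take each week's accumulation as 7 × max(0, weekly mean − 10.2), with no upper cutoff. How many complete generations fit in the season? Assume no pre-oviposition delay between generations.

2 generations

Weekly DD (7 × max(0, T̄ − 10.2)): 93.8, 67.2, 44.8, 27.3, 0.0, 113.4, 58.8, 43.4, 0.0, 72.1, 102.9, 78.4, 87.5.
Season total = 789.6 DD.
Complete generations = ⌊789.6 / 273⌋ = 2.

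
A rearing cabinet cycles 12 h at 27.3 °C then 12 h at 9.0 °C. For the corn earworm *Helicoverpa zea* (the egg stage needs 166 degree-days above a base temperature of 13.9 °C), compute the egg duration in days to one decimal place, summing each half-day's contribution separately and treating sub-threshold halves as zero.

24.8 days

Day half: max(0, 27.3 − 13.9) × 0.5 = 13.4 × 0.5 = 6.70 DD.
Night half: max(0, 9.0 − 13.9) × 0.5 = 0.0 × 0.5 = 0.00 DD.
Per 24 h: 6.70 DD/day.
Duration = 166 / 6.70 = 24.776 ≈ 24.8 days.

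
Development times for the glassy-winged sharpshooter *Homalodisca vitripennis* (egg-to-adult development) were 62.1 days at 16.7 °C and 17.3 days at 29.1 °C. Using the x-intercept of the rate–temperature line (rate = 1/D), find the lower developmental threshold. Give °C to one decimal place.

11.9 °C

Equal thermal constants: D₁(T₁ − T_b) = D₂(T₂ − T_b).
62.1·(16.7 − T_b) = 17.3·(29.1 − T_b)
T_b = (62.1·16.7 − 17.3·29.1) / (62.1 − 17.3) = 533.64 / 44.8 = 11.912 °C ≈ 11.9 °C.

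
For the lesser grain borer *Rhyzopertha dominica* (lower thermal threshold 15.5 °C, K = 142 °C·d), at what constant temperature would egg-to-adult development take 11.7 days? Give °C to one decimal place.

27.6 °C

Required daily accumulation = 142 / 11.7 = 12.137 DD/day.
T = T_base + 12.137 = 15.5 + 12.137 = 27.637 ≈ 27.6 °C.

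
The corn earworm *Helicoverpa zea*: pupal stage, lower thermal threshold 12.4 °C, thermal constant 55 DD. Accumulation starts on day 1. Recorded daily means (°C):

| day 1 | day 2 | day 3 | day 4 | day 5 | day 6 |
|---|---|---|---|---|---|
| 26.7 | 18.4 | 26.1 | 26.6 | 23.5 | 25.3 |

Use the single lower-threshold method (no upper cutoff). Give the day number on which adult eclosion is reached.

day 5

Daily DD above 12.4 °C: 14.3, 6.0, 13.7, 14.2, 11.1, 12.9.
Cumulative: 14.3, 20.3, 34.0, 48.2, 59.3, 72.2.
The total first reaches 55 DD on day 5.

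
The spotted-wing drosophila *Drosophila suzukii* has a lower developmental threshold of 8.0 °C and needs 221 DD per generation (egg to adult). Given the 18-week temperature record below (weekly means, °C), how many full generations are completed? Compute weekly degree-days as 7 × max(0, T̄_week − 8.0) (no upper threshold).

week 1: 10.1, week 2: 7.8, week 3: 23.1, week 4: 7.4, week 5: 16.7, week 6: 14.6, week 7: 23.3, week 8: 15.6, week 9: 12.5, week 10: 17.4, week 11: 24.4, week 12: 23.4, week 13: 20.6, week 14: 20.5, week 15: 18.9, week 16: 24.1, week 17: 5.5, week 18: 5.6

Weekly DD (7 × max(0, T̄ − 8.0)): 14.7, 0.0, 105.7, 0.0, 60.9, 46.2, 107.1, 53.2, 31.5, 65.8, 114.8, 107.8, 88.2, 87.5, 76.3, 112.7, 0.0, 0.0.
Season total = 1072.4 DD.
Complete generations = ⌊1072.4 / 221⌋ = 4.

4 generations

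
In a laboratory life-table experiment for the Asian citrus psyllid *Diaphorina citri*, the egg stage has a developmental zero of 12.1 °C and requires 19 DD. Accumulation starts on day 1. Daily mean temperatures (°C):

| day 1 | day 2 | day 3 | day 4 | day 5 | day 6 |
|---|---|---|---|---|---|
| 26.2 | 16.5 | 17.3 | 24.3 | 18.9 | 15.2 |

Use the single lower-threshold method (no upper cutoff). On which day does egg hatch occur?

Daily DD above 12.1 °C: 14.1, 4.4, 5.2, 12.2, 6.8, 3.1.
Cumulative: 14.1, 18.5, 23.7, 35.9, 42.7, 45.8.
The total first reaches 19 DD on day 3.

day 3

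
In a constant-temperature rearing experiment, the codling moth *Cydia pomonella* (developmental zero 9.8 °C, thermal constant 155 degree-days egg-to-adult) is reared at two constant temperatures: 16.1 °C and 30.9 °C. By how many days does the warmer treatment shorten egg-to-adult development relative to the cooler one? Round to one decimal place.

At 16.1 °C: 155 / (16.1 − 9.8) = 155 / 6.3 = 24.603 d.
At 30.9 °C: 155 / (30.9 − 9.8) = 155 / 21.1 = 7.346 d.
Difference = |24.603 − 7.346| = 17.257 ≈ 17.3 days.

17.3 days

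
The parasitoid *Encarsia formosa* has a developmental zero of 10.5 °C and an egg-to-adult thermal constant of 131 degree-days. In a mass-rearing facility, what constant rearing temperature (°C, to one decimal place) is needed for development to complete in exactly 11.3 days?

Required daily accumulation = 131 / 11.3 = 11.593 DD/day.
T = T_base + 11.593 = 10.5 + 11.593 = 22.093 ≈ 22.1 °C.

22.1 °C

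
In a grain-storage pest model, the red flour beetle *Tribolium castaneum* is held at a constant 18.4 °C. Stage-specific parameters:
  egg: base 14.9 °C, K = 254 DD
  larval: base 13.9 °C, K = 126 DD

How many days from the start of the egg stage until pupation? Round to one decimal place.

egg: 254 / (18.4 − 14.9) = 254 / 3.5 = 72.571 d.
larval: 126 / (18.4 − 13.9) = 126 / 4.5 = 28.000 d.
Sum = 100.571 ≈ 100.6 days.

100.6 days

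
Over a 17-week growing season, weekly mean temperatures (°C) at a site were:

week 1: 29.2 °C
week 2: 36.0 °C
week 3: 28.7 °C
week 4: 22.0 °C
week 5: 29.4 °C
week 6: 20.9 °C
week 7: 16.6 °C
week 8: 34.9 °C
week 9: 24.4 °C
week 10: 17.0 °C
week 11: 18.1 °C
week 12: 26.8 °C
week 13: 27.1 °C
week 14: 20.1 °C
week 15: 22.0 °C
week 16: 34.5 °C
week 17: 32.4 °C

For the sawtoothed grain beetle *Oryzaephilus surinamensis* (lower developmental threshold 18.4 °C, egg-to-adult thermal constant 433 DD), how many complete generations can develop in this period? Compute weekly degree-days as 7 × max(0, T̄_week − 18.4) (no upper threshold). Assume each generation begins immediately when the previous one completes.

Weekly DD (7 × max(0, T̄ − 18.4)): 75.6, 123.2, 72.1, 25.2, 77.0, 17.5, 0.0, 115.5, 42.0, 0.0, 0.0, 58.8, 60.9, 11.9, 25.2, 112.7, 98.0.
Season total = 915.6 DD.
Complete generations = ⌊915.6 / 433⌋ = 2.

2 generations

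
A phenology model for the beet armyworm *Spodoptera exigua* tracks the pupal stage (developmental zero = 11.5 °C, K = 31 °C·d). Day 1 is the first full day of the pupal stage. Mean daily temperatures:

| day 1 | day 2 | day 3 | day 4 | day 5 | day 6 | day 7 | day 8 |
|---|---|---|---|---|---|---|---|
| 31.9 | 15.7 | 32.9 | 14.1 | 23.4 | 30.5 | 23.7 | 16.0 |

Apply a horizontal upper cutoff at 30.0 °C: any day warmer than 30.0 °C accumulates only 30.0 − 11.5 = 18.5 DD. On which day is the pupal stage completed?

Daily DD above 11.5 °C (capped at 18.5): 18.5, 4.2, 18.5, 2.6, 11.9, 18.5, 12.2, 4.5.
Cumulative: 18.5, 22.7, 41.2, 43.8, 55.7, 74.2, 86.4, 90.9.
The total first reaches 31 DD on day 3.

day 3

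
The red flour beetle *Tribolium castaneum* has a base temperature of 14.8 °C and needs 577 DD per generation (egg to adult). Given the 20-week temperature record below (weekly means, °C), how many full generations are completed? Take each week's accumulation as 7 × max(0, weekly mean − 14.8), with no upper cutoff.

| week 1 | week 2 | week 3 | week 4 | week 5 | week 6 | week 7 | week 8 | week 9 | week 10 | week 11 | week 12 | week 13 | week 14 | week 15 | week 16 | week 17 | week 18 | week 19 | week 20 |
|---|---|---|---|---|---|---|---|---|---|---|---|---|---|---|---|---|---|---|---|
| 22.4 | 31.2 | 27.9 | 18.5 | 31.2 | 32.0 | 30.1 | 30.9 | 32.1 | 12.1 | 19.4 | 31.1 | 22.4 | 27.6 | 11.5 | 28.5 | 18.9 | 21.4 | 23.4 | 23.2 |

2 generations

Weekly DD (7 × max(0, T̄ − 14.8)): 53.2, 114.8, 91.7, 25.9, 114.8, 120.4, 107.1, 112.7, 121.1, 0.0, 32.2, 114.1, 53.2, 89.6, 0.0, 95.9, 28.7, 46.2, 60.2, 58.8.
Season total = 1440.6 DD.
Complete generations = ⌊1440.6 / 577⌋ = 2.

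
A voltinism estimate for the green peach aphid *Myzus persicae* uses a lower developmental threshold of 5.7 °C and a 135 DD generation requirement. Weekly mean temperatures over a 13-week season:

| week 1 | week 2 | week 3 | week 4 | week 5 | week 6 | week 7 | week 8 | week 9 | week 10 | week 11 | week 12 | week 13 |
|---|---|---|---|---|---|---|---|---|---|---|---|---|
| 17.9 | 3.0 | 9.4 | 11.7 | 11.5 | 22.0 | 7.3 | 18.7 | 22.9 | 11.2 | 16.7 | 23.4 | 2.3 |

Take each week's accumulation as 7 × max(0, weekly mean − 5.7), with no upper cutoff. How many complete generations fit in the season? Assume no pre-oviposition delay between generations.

Weekly DD (7 × max(0, T̄ − 5.7)): 85.4, 0.0, 25.9, 42.0, 40.6, 114.1, 11.2, 91.0, 120.4, 38.5, 77.0, 123.9, 0.0.
Season total = 770.0 DD.
Complete generations = ⌊770.0 / 135⌋ = 5.

5 generations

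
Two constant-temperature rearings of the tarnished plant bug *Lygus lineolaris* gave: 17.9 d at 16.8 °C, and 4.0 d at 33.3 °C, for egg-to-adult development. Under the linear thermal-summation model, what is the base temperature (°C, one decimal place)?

Under the model K = D·(T − T_b), so D₁·(T₁ − T_b) = D₂·(T₂ − T_b).
17.9·(16.8 − T_b) = 4.0·(33.3 − T_b)
T_b = (17.9·16.8 − 4.0·33.3) / (17.9 − 4.0) = 167.52 / 13.9 = 12.052 °C ≈ 12.1 °C.

12.1 °C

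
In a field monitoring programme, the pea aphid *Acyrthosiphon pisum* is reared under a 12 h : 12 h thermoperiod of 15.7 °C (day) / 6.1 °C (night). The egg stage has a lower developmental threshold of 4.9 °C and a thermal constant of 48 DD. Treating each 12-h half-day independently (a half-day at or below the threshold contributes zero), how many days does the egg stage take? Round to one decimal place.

Day half: max(0, 15.7 − 4.9) × 0.5 = 10.8 × 0.5 = 5.40 DD.
Night half: max(0, 6.1 − 4.9) × 0.5 = 1.2 × 0.5 = 0.60 DD.
Per 24 h: 6.00 DD/day.
Duration = 48 / 6.00 = 8.000 ≈ 8.0 days.

8.0 days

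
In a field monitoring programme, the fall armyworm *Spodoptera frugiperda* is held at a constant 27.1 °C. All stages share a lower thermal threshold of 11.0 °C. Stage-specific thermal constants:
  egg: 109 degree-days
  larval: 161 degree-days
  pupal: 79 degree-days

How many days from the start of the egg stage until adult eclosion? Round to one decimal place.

Daily accumulation at 27.1 °C = 27.1 − 11.0 = 16.1 DD/day.
Total K = 109 + 161 + 79 = 349 DD.
Total duration = 349 / 16.1 = 21.677 ≈ 21.7 days.

21.7 days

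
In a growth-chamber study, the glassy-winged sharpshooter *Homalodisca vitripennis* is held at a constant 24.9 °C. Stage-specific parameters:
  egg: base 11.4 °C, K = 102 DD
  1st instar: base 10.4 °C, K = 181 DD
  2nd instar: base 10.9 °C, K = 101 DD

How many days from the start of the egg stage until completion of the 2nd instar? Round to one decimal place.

27.3 days

egg: 102 / (24.9 − 11.4) = 102 / 13.5 = 7.556 d.
1st instar: 181 / (24.9 − 10.4) = 181 / 14.5 = 12.483 d.
2nd instar: 101 / (24.9 − 10.9) = 101 / 14.0 = 7.214 d.
Sum = 27.253 ≈ 27.3 days.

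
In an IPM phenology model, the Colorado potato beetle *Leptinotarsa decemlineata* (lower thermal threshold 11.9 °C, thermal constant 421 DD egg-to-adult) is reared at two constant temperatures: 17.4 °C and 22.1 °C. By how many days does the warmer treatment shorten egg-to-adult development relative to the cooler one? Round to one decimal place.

35.3 days

At 17.4 °C: 421 / (17.4 − 11.9) = 421 / 5.5 = 76.545 d.
At 22.1 °C: 421 / (22.1 − 11.9) = 421 / 10.2 = 41.275 d.
Difference = |76.545 − 41.275| = 35.271 ≈ 35.3 days.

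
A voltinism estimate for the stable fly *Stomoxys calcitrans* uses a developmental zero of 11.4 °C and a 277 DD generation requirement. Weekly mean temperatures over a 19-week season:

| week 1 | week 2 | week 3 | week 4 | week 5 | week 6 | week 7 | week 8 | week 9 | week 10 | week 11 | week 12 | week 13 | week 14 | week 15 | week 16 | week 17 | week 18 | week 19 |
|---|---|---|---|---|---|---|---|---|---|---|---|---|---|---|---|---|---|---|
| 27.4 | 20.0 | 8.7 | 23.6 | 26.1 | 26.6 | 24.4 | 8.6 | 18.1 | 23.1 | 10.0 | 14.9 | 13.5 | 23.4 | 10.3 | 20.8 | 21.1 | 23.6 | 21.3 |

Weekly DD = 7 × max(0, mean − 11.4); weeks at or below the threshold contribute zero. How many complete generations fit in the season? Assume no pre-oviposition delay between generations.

Weekly DD (7 × max(0, T̄ − 11.4)): 112.0, 60.2, 0.0, 85.4, 102.9, 106.4, 91.0, 0.0, 46.9, 81.9, 0.0, 24.5, 14.7, 84.0, 0.0, 65.8, 67.9, 85.4, 69.3.
Season total = 1098.3 DD.
Complete generations = ⌊1098.3 / 277⌋ = 3.

3 generations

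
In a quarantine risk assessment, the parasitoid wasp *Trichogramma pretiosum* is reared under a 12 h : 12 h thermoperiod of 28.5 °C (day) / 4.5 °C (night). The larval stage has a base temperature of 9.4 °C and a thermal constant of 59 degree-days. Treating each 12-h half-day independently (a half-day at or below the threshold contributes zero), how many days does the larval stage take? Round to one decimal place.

Day half: max(0, 28.5 − 9.4) × 0.5 = 19.1 × 0.5 = 9.55 DD.
Night half: max(0, 4.5 − 9.4) × 0.5 = 0.0 × 0.5 = 0.00 DD.
Per 24 h: 9.55 DD/day.
Duration = 59 / 9.55 = 6.178 ≈ 6.2 days.

6.2 days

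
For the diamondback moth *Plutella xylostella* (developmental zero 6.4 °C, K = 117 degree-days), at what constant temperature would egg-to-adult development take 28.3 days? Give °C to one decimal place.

10.5 °C

Required daily accumulation = 117 / 28.3 = 4.134 DD/day.
T = T_base + 4.134 = 6.4 + 4.134 = 10.534 ≈ 10.5 °C.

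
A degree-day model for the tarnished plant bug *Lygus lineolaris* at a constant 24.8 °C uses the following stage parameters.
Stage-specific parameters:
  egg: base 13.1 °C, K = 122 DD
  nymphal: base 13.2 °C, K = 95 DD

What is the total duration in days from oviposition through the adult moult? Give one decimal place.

18.6 days

egg: 122 / (24.8 − 13.1) = 122 / 11.7 = 10.427 d.
nymphal: 95 / (24.8 − 13.2) = 95 / 11.6 = 8.190 d.
Sum = 18.617 ≈ 18.6 days.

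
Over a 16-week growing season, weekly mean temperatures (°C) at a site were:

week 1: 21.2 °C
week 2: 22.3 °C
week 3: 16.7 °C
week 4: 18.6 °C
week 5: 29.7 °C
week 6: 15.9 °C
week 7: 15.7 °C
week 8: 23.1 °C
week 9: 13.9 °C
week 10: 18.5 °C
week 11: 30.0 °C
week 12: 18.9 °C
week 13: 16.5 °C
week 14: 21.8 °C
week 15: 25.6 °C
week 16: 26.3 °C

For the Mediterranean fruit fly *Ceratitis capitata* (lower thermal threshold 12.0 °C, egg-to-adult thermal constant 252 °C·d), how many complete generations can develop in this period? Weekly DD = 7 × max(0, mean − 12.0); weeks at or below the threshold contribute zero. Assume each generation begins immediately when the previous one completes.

3 generations

Weekly DD (7 × max(0, T̄ − 12.0)): 64.4, 72.1, 32.9, 46.2, 123.9, 27.3, 25.9, 77.7, 13.3, 45.5, 126.0, 48.3, 31.5, 68.6, 95.2, 100.1.
Season total = 998.9 DD.
Complete generations = ⌊998.9 / 252⌋ = 3.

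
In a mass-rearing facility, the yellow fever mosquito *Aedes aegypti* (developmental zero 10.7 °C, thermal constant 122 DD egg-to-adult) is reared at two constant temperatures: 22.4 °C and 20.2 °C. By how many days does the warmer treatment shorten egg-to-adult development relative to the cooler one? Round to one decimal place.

At 22.4 °C: 122 / (22.4 − 10.7) = 122 / 11.7 = 10.427 d.
At 20.2 °C: 122 / (20.2 − 10.7) = 122 / 9.5 = 12.842 d.
Difference = |10.427 − 12.842| = 2.415 ≈ 2.4 days.

2.4 days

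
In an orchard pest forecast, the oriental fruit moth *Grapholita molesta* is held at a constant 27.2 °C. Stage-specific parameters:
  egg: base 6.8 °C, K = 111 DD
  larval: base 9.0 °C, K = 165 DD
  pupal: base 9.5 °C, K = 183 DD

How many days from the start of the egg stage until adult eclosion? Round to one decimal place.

24.8 days

egg: 111 / (27.2 − 6.8) = 111 / 20.4 = 5.441 d.
larval: 165 / (27.2 − 9.0) = 165 / 18.2 = 9.066 d.
pupal: 183 / (27.2 − 9.5) = 183 / 17.7 = 10.339 d.
Sum = 24.846 ≈ 24.8 days.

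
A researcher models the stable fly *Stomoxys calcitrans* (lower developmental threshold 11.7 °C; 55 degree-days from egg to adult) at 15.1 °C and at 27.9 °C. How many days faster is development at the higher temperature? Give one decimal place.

12.8 days

At 15.1 °C: 55 / (15.1 − 11.7) = 55 / 3.4 = 16.176 d.
At 27.9 °C: 55 / (27.9 − 11.7) = 55 / 16.2 = 3.395 d.
Difference = |16.176 − 3.395| = 12.781 ≈ 12.8 days.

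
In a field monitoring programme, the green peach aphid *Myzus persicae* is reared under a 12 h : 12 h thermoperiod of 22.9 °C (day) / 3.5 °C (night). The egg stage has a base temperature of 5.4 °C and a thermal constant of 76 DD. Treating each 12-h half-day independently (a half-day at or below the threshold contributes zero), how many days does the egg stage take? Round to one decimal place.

Day half: max(0, 22.9 − 5.4) × 0.5 = 17.5 × 0.5 = 8.75 DD.
Night half: max(0, 3.5 − 5.4) × 0.5 = 0.0 × 0.5 = 0.00 DD.
Per 24 h: 8.75 DD/day.
Duration = 76 / 8.75 = 8.686 ≈ 8.7 days.

8.7 days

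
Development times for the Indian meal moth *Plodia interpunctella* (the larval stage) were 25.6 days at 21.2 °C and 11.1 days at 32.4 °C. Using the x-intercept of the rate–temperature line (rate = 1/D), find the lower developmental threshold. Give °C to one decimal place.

12.6 °C

Under the model K = D·(T − T_b), so D₁·(T₁ − T_b) = D₂·(T₂ − T_b).
25.6·(21.2 − T_b) = 11.1·(32.4 − T_b)
T_b = (25.6·21.2 − 11.1·32.4) / (25.6 − 11.1) = 183.08 / 14.5 = 12.626 °C ≈ 12.6 °C.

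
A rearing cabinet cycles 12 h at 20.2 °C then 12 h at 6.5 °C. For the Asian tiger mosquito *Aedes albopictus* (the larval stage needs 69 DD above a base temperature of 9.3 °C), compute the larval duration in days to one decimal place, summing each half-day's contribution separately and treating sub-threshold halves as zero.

12.7 days

Day half: max(0, 20.2 − 9.3) × 0.5 = 10.9 × 0.5 = 5.45 DD.
Night half: max(0, 6.5 − 9.3) × 0.5 = 0.0 × 0.5 = 0.00 DD.
Per 24 h: 5.45 DD/day.
Duration = 69 / 5.45 = 12.661 ≈ 12.7 days.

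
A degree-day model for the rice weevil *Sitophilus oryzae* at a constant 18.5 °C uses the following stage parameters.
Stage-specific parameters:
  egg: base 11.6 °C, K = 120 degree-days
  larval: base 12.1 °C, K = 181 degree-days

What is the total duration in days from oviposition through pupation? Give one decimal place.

45.7 days

egg: 120 / (18.5 − 11.6) = 120 / 6.9 = 17.391 d.
larval: 181 / (18.5 − 12.1) = 181 / 6.4 = 28.281 d.
Sum = 45.673 ≈ 45.7 days.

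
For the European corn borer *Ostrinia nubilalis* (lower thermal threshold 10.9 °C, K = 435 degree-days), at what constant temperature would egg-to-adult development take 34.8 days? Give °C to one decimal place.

Required daily accumulation = 435 / 34.8 = 12.500 DD/day.
T = T_base + 12.500 = 10.9 + 12.500 = 23.400 ≈ 23.4 °C.

23.4 °C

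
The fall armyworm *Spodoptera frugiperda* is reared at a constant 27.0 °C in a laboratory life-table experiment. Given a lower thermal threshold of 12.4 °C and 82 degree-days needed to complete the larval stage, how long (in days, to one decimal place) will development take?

5.6 days

Daily accumulation = 27.0 − 12.4 = 14.6 DD/day.
Duration = 82 / 14.6 = 5.616 ≈ 5.6 days.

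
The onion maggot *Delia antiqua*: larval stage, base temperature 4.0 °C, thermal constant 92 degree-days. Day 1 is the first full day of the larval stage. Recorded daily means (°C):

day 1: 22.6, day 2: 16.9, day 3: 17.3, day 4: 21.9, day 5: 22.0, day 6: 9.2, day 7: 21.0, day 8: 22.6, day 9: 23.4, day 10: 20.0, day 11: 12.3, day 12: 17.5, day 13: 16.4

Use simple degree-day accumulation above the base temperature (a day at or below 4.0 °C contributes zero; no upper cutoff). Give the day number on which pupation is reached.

Daily DD above 4.0 °C: 18.6, 12.9, 13.3, 17.9, 18.0, 5.2, 17.0, 18.6, 19.4, 16.0, 8.3, 13.5, 12.4.
Cumulative: 18.6, 31.5, 44.8, 62.7, 80.7, 85.9, 102.9, 121.5, 140.9, 156.9, 165.2, 178.7, 191.1.
The total first reaches 92 DD on day 7.

day 7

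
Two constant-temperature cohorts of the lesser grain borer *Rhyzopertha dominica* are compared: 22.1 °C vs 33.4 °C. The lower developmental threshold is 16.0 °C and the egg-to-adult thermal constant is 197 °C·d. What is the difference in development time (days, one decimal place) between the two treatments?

21.0 days

At 22.1 °C: 197 / (22.1 − 16.0) = 197 / 6.1 = 32.295 d.
At 33.4 °C: 197 / (33.4 − 16.0) = 197 / 17.4 = 11.322 d.
Difference = |32.295 − 11.322| = 20.973 ≈ 21.0 days.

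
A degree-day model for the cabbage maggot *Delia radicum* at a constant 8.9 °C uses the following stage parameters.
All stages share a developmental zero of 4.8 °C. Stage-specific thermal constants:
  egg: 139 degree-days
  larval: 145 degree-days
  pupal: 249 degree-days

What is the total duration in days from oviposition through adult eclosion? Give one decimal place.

Daily accumulation at 8.9 °C = 8.9 − 4.8 = 4.1 DD/day.
Total K = 139 + 145 + 249 = 533 DD.
Total duration = 533 / 4.1 = 130.000 ≈ 130.0 days.

130.0 days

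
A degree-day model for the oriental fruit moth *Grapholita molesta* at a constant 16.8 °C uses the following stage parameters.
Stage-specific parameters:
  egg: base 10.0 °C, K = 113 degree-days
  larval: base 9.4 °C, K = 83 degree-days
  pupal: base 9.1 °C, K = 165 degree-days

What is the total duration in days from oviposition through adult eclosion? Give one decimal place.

egg: 113 / (16.8 − 10.0) = 113 / 6.8 = 16.618 d.
larval: 83 / (16.8 − 9.4) = 83 / 7.4 = 11.216 d.
pupal: 165 / (16.8 − 9.1) = 165 / 7.7 = 21.429 d.
Sum = 49.262 ≈ 49.3 days.

49.3 days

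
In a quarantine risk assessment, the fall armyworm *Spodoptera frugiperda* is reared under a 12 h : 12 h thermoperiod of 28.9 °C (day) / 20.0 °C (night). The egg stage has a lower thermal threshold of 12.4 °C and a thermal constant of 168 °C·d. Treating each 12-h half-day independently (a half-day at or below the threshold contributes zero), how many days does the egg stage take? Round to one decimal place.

Day half: max(0, 28.9 − 12.4) × 0.5 = 16.5 × 0.5 = 8.25 DD.
Night half: max(0, 20.0 − 12.4) × 0.5 = 7.6 × 0.5 = 3.80 DD.
Per 24 h: 12.05 DD/day.
Duration = 168 / 12.05 = 13.942 ≈ 13.9 days.

13.9 days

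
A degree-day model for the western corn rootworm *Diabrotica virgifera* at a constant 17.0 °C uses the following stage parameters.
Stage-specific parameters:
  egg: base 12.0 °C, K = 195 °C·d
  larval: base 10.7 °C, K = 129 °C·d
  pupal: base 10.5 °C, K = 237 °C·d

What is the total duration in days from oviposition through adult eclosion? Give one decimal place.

egg: 195 / (17.0 − 12.0) = 195 / 5.0 = 39.000 d.
larval: 129 / (17.0 − 10.7) = 129 / 6.3 = 20.476 d.
pupal: 237 / (17.0 − 10.5) = 237 / 6.5 = 36.462 d.
Sum = 95.938 ≈ 95.9 days.

95.9 days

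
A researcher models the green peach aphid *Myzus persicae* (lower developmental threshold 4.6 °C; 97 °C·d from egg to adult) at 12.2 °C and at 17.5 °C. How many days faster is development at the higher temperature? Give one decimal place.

5.2 days

At 12.2 °C: 97 / (12.2 − 4.6) = 97 / 7.6 = 12.763 d.
At 17.5 °C: 97 / (17.5 − 4.6) = 97 / 12.9 = 7.519 d.
Difference = |12.763 − 7.519| = 5.244 ≈ 5.2 days.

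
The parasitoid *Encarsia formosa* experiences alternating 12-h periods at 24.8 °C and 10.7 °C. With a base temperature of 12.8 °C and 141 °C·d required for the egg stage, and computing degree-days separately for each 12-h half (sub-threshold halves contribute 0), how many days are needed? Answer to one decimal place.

23.5 days

Day half: max(0, 24.8 − 12.8) × 0.5 = 12.0 × 0.5 = 6.00 DD.
Night half: max(0, 10.7 − 12.8) × 0.5 = 0.0 × 0.5 = 0.00 DD.
Per 24 h: 6.00 DD/day.
Duration = 141 / 6.00 = 23.500 ≈ 23.5 days.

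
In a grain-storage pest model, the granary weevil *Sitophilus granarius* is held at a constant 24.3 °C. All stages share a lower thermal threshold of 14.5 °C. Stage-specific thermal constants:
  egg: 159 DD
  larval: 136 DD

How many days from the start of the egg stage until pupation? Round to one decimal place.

30.1 days

Daily accumulation at 24.3 °C = 24.3 − 14.5 = 9.8 DD/day.
Total K = 159 + 136 = 295 DD.
Total duration = 295 / 9.8 = 30.102 ≈ 30.1 days.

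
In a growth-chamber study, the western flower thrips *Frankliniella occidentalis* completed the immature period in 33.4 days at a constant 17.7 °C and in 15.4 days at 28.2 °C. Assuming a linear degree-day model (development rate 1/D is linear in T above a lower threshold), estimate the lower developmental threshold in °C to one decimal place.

Linear rate model ⇒ the product D·(T − T_b) is constant across temperatures.
33.4·(17.7 − T_b) = 15.4·(28.2 − T_b)
T_b = (33.4·17.7 − 15.4·28.2) / (33.4 − 15.4) = 156.90 / 18.0 = 8.717 °C ≈ 8.7 °C.

8.7 °C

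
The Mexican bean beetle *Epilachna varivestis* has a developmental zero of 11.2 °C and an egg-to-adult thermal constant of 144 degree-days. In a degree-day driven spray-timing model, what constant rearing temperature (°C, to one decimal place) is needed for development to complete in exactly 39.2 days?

Required daily accumulation = 144 / 39.2 = 3.673 DD/day.
T = T_base + 3.673 = 11.2 + 3.673 = 14.873 ≈ 14.9 °C.

14.9 °C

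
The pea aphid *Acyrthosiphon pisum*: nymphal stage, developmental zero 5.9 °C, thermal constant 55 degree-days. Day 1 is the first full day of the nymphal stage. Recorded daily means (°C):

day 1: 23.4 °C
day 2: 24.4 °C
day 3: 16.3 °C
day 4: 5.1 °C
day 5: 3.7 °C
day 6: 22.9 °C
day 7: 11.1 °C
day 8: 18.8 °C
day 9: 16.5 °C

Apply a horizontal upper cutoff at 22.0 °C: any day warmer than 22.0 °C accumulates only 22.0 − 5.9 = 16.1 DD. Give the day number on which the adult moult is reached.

Daily DD above 5.9 °C (capped at 16.1): 16.1, 16.1, 10.4, 0.0, 0.0, 16.1, 5.2, 12.9, 10.6.
Cumulative: 16.1, 32.2, 42.6, 42.6, 42.6, 58.7, 63.9, 76.8, 87.4.
The total first reaches 55 DD on day 6.

day 6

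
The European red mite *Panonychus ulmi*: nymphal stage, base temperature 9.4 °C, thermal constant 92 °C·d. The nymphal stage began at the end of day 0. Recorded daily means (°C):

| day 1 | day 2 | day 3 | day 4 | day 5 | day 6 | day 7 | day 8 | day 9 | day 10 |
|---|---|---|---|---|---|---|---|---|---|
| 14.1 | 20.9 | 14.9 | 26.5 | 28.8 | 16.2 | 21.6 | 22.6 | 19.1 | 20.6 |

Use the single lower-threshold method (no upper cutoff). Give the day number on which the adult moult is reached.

Daily DD above 9.4 °C: 4.7, 11.5, 5.5, 17.1, 19.4, 6.8, 12.2, 13.2, 9.7, 11.2.
Cumulative: 4.7, 16.2, 21.7, 38.8, 58.2, 65.0, 77.2, 90.4, 100.1, 111.3.
The total first reaches 92 DD on day 9.

day 9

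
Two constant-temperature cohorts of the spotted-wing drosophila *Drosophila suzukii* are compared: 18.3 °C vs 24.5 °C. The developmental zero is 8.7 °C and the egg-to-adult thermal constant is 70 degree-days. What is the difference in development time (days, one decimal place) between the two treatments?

2.9 days

At 18.3 °C: 70 / (18.3 − 8.7) = 70 / 9.6 = 7.292 d.
At 24.5 °C: 70 / (24.5 − 8.7) = 70 / 15.8 = 4.430 d.
Difference = |7.292 − 4.430| = 2.861 ≈ 2.9 days.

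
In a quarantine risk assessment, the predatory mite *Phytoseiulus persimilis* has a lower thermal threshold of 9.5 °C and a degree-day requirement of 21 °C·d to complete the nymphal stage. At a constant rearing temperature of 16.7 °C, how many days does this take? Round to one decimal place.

2.9 days

Daily accumulation = 16.7 − 9.5 = 7.2 DD/day.
Duration = 21 / 7.2 = 2.917 ≈ 2.9 days.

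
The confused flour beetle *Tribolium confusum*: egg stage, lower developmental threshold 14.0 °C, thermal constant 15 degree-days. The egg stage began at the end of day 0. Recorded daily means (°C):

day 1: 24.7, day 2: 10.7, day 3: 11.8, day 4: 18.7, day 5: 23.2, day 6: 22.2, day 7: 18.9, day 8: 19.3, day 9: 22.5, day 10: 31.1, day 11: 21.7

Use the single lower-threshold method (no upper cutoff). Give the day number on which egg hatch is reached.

day 4

Daily DD above 14.0 °C: 10.7, 0.0, 0.0, 4.7, 9.2, 8.2, 4.9, 5.3, 8.5, 17.1, 7.7.
Cumulative: 10.7, 10.7, 10.7, 15.4, 24.6, 32.8, 37.7, 43.0, 51.5, 68.6, 76.3.
The total first reaches 15 DD on day 4.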